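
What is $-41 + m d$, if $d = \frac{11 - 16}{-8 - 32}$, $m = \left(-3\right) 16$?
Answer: $-47$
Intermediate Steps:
$m = -48$
$d = \frac{1}{8}$ ($d = - \frac{5}{-40} = \left(-5\right) \left(- \frac{1}{40}\right) = \frac{1}{8} \approx 0.125$)
$-41 + m d = -41 - 6 = -47$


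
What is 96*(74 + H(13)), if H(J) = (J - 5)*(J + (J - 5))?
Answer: 23232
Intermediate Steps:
H(J) = (-5 + J)*(-5 + 2*J) (H(J) = (-5 + J)*(J + (-5 + J)) = (-5 + J)*(-5 + 2*J))
96*(74 + H(13)) = 96*(74 + (25 - 15*13 + 2*13²)) = 96*(74 + (25 - 195 + 2*169)) = 96*(74 + (25 - 195 + 338)) = 96*(74 + 168) = 96*242 = 23232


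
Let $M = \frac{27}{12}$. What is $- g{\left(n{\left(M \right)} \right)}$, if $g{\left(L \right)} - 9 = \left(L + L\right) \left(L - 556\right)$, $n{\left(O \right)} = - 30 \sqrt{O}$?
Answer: $-54099$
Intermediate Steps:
$M = \frac{9}{4}$ ($M = 27 \cdot \frac{1}{12} = \frac{9}{4} \approx 2.25$)
$g{\left(L \right)} = 9 + 2 L \left(-556 + L\right)$ ($g{\left(L \right)} = 9 + \left(L + L\right) \left(L - 556\right) = 9 + 2 L \left(-556 + L\right)$)
$- g{\left(n{\left(M \right)} \right)} = - (9 - 1112 \left(- 30 \sqrt{\frac{9}{4}}\right) + 2 \left(- 30 \sqrt{\frac{9}{4}}\right)^{2}) = - (9 - 1112 \left(\left(-30\right) \frac{3}{2}\right) + 2 \left(\left(-30\right) \frac{3}{2}\right)^{2}) = - (9 - -50040 + 2 \left(-45\right)^{2}) = - (9 + 50040 + 2 \cdot 2025) = - (9 + 50040 + 4050) = \left(-1\right) 54099 = -54099$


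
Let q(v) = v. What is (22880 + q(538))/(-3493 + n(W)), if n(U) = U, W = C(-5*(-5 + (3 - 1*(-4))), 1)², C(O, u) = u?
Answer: -1301/194 ≈ -6.7062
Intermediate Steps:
W = 1 (W = 1² = 1)
(22880 + q(538))/(-3493 + n(W)) = (22880 + 538)/(-3493 + 1) = 23418/(-3492) = 23418*(-1/3492) = -1301/194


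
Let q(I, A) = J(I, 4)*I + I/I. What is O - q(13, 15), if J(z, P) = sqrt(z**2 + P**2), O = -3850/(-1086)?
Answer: 1382/543 - 13*sqrt(185) ≈ -174.27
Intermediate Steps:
O = 1925/543 (O = -3850*(-1/1086) = 1925/543 ≈ 3.5451)
J(z, P) = sqrt(P**2 + z**2)
q(I, A) = 1 + I*sqrt(16 + I**2) (q(I, A) = sqrt(4**2 + I**2)*I + I/I = sqrt(16 + I**2)*I + 1 = I*sqrt(16 + I**2) + 1 = 1 + I*sqrt(16 + I**2))
O - q(13, 15) = 1925/543 - (1 + 13*sqrt(16 + 13**2)) = 1925/543 - (1 + 13*sqrt(16 + 169)) = 1925/543 - (1 + 13*sqrt(185)) = 1925/543 + (-1 - 13*sqrt(185)) = 1382/543 - 13*sqrt(185)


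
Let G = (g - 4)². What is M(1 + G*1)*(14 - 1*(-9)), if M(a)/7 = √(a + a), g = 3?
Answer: 322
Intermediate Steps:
G = 1 (G = (3 - 4)² = (-1)² = 1)
M(a) = 7*√2*√a (M(a) = 7*√(a + a) = 7*√(2*a) = 7*(√2*√a) = 7*√2*√a)
M(1 + G*1)*(14 - 1*(-9)) = (7*√2*√(1 + 1*1))*(14 - 1*(-9)) = (7*√2*√(1 + 1))*(14 + 9) = (7*√2*√2)*23 = 14*23 = 322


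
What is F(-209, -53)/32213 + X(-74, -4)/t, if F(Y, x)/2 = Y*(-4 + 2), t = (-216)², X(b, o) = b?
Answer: 18310327/751464864 ≈ 0.024366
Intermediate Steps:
t = 46656
F(Y, x) = -4*Y (F(Y, x) = 2*(Y*(-4 + 2)) = 2*(Y*(-2)) = 2*(-2*Y) = -4*Y)
F(-209, -53)/32213 + X(-74, -4)/t = -4*(-209)/32213 - 74/46656 = 836*(1/32213) - 74*1/46656 = 836/32213 - 37/23328 = 18310327/751464864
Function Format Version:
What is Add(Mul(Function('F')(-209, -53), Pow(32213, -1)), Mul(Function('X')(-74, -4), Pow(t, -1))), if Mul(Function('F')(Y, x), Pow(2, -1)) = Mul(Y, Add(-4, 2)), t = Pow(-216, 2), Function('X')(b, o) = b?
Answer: Rational(18310327, 751464864) ≈ 0.024366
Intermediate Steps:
t = 46656
Function('F')(Y, x) = Mul(-4, Y) (Function('F')(Y, x) = Mul(2, Mul(Y, Add(-4, 2))) = Mul(2, Mul(Y, -2)) = Mul(2, Mul(-2, Y)) = Mul(-4, Y))
Add(Mul(Function('F')(-209, -53), Pow(32213, -1)), Mul(Function('X')(-74, -4), Pow(t, -1))) = Add(Mul(Mul(-4, -209), Pow(32213, -1)), Mul(-74, Pow(46656, -1))) = Add(Mul(836, Rational(1, 32213)), Mul(-74, Rational(1, 46656))) = Add(Rational(836, 32213), Rational(-37, 23328)) = Rational(18310327, 751464864)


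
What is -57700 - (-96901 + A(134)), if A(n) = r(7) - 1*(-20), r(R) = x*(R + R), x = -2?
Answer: 39209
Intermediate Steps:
r(R) = -4*R (r(R) = -2*(R + R) = -4*R)
A(n) = -8 (A(n) = -4*7 - 1*(-20) = -28 + 20 = -8)
-57700 - (-96901 + A(134)) = -57700 - (-96901 - 8) = -57700 - 1*(-96909) = -57700 + 96909 = 39209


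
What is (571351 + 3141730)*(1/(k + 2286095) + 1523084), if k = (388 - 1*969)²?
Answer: 14837651667991348505/2623656 ≈ 5.6553e+12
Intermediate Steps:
k = 337561 (k = (388 - 969)² = (-581)² = 337561)
(571351 + 3141730)*(1/(k + 2286095) + 1523084) = (571351 + 3141730)*(1/(337561 + 2286095) + 1523084) = 3713081*(1/2623656 + 1523084) = 3713081*(3996048475105/2623656) = 14837651667991348505/2623656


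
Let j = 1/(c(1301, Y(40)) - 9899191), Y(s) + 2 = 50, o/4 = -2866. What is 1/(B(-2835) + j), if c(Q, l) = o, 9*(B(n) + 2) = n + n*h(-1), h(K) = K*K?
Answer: -9910655/6263533961 ≈ -0.0015823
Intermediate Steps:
h(K) = K²
o = -11464 (o = 4*(-2866) = -11464)
Y(s) = 48 (Y(s) = -2 + 50 = 48)
B(n) = -2 + 2*n/9 (B(n) = -2 + (n + n*(-1)²)/9 = -2 + (n + n*1)/9 = -2 + (n + n)/9 = -2 + (2*n)/9 = -2 + 2*n/9)
c(Q, l) = -11464
j = -1/9910655 (j = 1/(-11464 - 9899191) = 1/(-9910655) = -1/9910655 ≈ -1.0090e-7)
1/(B(-2835) + j) = 1/((-2 + (2/9)*(-2835)) - 1/9910655) = 1/((-2 - 630) - 1/9910655) = 1/(-632 - 1/9910655) = 1/(-6263533961/9910655) = -9910655/6263533961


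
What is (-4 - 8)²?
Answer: 144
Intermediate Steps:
(-4 - 8)² = (-12)² = 144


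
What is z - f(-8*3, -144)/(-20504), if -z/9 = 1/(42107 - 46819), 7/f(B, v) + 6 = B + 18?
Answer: 272681/144922272 ≈ 0.0018816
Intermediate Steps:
f(B, v) = 7/(12 + B) (f(B, v) = 7/(-6 + (B + 18)) = 7/(-6 + (18 + B)) = 7/(12 + B))
z = 9/4712 (z = -9/(42107 - 46819) = -9/(-4712) = -9*(-1/4712) = 9/4712 ≈ 0.0019100)
z - f(-8*3, -144)/(-20504) = 9/4712 - 7/(12 - 8*3)/(-20504) = 9/4712 - 7/(12 - 24)*(-1)/20504 = 9/4712 - 7/(-12)*(-1)/20504 = 9/4712 - 7*(-1/12)*(-1)/20504 = 9/4712 - (-7)*(-1)/(12*20504) = 9/4712 - 1*7/246048 = 9/4712 - 7/246048 = 272681/144922272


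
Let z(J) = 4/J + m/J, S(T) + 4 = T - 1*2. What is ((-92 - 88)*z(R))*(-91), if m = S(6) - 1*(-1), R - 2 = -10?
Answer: -20475/2 ≈ -10238.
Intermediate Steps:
S(T) = -6 + T (S(T) = -4 + (T - 1*2) = -4 + (T - 2) = -4 + (-2 + T) = -6 + T)
R = -8 (R = 2 - 10 = -8)
m = 1 (m = (-6 + 6) - 1*(-1) = 0 + 1 = 1)
z(J) = 5/J (z(J) = 4/J + 1/J = 5/J)
((-92 - 88)*z(R))*(-91) = ((-92 - 88)*(5/(-8)))*(-91) = -900*(-1)/8*(-91) = -180*(-5/8)*(-91) = (225/2)*(-91) = -20475/2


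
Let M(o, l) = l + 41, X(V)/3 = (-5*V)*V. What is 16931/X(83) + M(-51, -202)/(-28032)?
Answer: -50885873/321854080 ≈ -0.15810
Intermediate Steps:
X(V) = -15*V² (X(V) = 3*((-5*V)*V) = 3*(-5*V²) = -15*V²)
M(o, l) = 41 + l
16931/X(83) + M(-51, -202)/(-28032) = 16931/((-15*83²)) + (41 - 202)/(-28032) = 16931/((-15*6889)) - 161*(-1/28032) = 16931/(-103335) + 161/28032 = 16931*(-1/103335) + 161/28032 = -16931/103335 + 161/28032 = -50885873/321854080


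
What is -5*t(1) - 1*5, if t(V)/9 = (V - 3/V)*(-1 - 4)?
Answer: -455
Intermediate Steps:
t(V) = -45*V + 135/V (t(V) = 9*((V - 3/V)*(-1 - 4)) = 9*((V - 3/V)*(-5)) = 9*(-5*V + 15/V) = -45*V + 135/V)
-5*t(1) - 1*5 = -5*(-45*1 + 135/1) - 1*5 = -5*(-45 + 135*1) - 5 = -5*(-45 + 135) - 5 = -5*90 - 5 = -450 - 5 = -455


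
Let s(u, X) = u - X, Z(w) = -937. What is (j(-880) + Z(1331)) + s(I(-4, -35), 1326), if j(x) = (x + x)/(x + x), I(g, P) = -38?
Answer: -2300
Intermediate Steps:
j(x) = 1 (j(x) = (2*x)/((2*x)) = (2*x)*(1/(2*x)) = 1)
(j(-880) + Z(1331)) + s(I(-4, -35), 1326) = (1 - 937) + (-38 - 1*1326) = -936 + (-38 - 1326) = -936 - 1364 = -2300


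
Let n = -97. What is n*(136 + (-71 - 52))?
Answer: -1261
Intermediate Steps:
n*(136 + (-71 - 52)) = -97*(136 + (-71 - 52)) = -97*(136 - 123) = -97*13 = -1261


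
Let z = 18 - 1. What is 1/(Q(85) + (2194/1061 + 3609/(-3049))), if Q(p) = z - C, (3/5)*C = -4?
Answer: 9704967/238265290 ≈ 0.040732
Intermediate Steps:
C = -20/3 (C = (5/3)*(-4) = -20/3 ≈ -6.6667)
z = 17
Q(p) = 71/3 (Q(p) = 17 - 1*(-20/3) = 17 + 20/3 = 71/3)
1/(Q(85) + (2194/1061 + 3609/(-3049))) = 1/(71/3 + (2194/1061 + 3609/(-3049))) = 1/(71/3 + (2194*(1/1061) + 3609*(-1/3049))) = 1/(71/3 + (2194/1061 - 3609/3049)) = 1/(71/3 + 2860357/3234989) = 1/(238265290/9704967) = 9704967/238265290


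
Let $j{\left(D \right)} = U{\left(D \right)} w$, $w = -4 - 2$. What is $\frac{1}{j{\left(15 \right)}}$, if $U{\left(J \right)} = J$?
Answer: $- \frac{1}{90} \approx -0.011111$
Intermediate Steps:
$w = -6$
$j{\left(D \right)} = - 6 D$ ($j{\left(D \right)} = D \left(-6\right) = - 6 D$)
$\frac{1}{j{\left(15 \right)}} = \frac{1}{\left(-6\right) 15} = \frac{1}{-90} = - \frac{1}{90}$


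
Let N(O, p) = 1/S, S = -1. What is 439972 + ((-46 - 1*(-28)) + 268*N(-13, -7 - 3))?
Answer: 439686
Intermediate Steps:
N(O, p) = -1 (N(O, p) = 1/(-1) = -1)
439972 + ((-46 - 1*(-28)) + 268*N(-13, -7 - 3)) = 439972 + ((-46 - 1*(-28)) + 268*(-1)) = 439972 + ((-46 + 28) - 268) = 439972 + (-18 - 268) = 439972 - 286 = 439686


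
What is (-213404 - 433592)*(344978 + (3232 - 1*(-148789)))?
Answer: -321556365004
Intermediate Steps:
(-213404 - 433592)*(344978 + (3232 - 1*(-148789))) = -646996*(344978 + (3232 + 148789)) = -646996*(344978 + 152021) = -646996*496999 = -321556365004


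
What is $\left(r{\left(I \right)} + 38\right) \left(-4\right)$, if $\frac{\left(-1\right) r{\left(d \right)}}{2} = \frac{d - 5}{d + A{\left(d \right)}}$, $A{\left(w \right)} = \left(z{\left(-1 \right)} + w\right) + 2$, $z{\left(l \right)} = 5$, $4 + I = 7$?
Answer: $- \frac{1992}{13} \approx -153.23$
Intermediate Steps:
$I = 3$ ($I = -4 + 7 = 3$)
$A{\left(w \right)} = 7 + w$ ($A{\left(w \right)} = \left(5 + w\right) + 2 = 7 + w$)
$r{\left(d \right)} = - \frac{2 \left(-5 + d\right)}{7 + 2 d}$ ($r{\left(d \right)} = - 2 \frac{d - 5}{d + \left(7 + d\right)} = - 2 \frac{-5 + d}{7 + 2 d} = - \frac{2 \left(-5 + d\right)}{7 + 2 d}$)
$\left(r{\left(I \right)} + 38\right) \left(-4\right) = \left(\frac{2 \left(5 - 3\right)}{7 + 2 \cdot 3} + 38\right) \left(-4\right) = \left(\frac{2 \left(5 - 3\right)}{7 + 6} + 38\right) \left(-4\right) = \left(2 \cdot \frac{1}{13} \cdot 2 + 38\right) \left(-4\right) = \left(\frac{4}{13} + 38\right) \left(-4\right) = \frac{498}{13} \left(-4\right) = - \frac{1992}{13}$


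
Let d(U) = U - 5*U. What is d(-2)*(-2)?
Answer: -16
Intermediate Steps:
d(U) = -4*U
d(-2)*(-2) = -4*(-2)*(-2) = 8*(-2) = -16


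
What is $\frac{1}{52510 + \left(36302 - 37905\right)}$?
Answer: $\frac{1}{50907} \approx 1.9644 \cdot 10^{-5}$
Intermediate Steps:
$\frac{1}{52510 + \left(36302 - 37905\right)} = \frac{1}{52510 - 1603} = \frac{1}{50907}$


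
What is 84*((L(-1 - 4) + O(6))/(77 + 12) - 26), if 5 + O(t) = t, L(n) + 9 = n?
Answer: -195468/89 ≈ -2196.3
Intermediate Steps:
L(n) = -9 + n
O(t) = -5 + t
84*((L(-1 - 4) + O(6))/(77 + 12) - 26) = 84*(((-9 + (-1 - 4)) + (-5 + 6))/(77 + 12) - 26) = 84*(((-9 - 5) + 1)/89 - 26) = 84*((-14 + 1)*(1/89) - 26) = 84*(-13*1/89 - 26) = 84*(-13/89 - 26) = 84*(-2327/89) = -195468/89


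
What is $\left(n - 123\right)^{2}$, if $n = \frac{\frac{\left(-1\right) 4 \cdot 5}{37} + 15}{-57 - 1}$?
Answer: $\frac{69956547049}{4605316} \approx 15190.0$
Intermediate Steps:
$n = - \frac{535}{2146}$ ($n = \frac{\left(-4\right) 5 \cdot \frac{1}{37} + 15}{-58} = \left(\left(-20\right) \frac{1}{37} + 15\right) \left(- \frac{1}{58}\right) = \left(- \frac{20}{37} + 15\right) \left(- \frac{1}{58}\right) = \frac{535}{37} \left(- \frac{1}{58}\right) = - \frac{535}{2146} \approx -0.2493$)
$\left(n - 123\right)^{2} = \left(- \frac{535}{2146} - 123\right)^{2} = \left(- \frac{264493}{2146}\right)^{2} = \frac{69956547049}{4605316}$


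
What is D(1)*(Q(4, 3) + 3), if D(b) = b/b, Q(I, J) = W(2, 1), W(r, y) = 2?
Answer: 5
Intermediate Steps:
Q(I, J) = 2
D(b) = 1
D(1)*(Q(4, 3) + 3) = 1*(2 + 3) = 1*5 = 5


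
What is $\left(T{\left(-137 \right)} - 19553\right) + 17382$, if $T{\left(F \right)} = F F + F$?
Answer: $16461$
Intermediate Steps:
$T{\left(F \right)} = F + F^{2}$ ($T{\left(F \right)} = F^{2} + F = F + F^{2}$)
$\left(T{\left(-137 \right)} - 19553\right) + 17382 = \left(- 137 \left(1 - 137\right) - 19553\right) + 17382 = \left(\left(-137\right) \left(-136\right) - 19553\right) + 17382 = \left(18632 - 19553\right) + 17382 = -921 + 17382 = 16461$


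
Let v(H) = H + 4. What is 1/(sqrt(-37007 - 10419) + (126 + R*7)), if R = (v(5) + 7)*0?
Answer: 63/31651 - I*sqrt(47426)/63302 ≈ 0.0019905 - 0.0034403*I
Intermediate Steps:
v(H) = 4 + H
R = 0 (R = ((4 + 5) + 7)*0 = (9 + 7)*0 = 16*0 = 0)
1/(sqrt(-37007 - 10419) + (126 + R*7)) = 1/(sqrt(-37007 - 10419) + (126 + 0*7)) = 1/(sqrt(-47426) + (126 + 0)) = 1/(I*sqrt(47426) + 126) = 1/(126 + I*sqrt(47426))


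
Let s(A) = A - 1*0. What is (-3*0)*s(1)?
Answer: 0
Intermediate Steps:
s(A) = A (s(A) = A + 0 = A)
(-3*0)*s(1) = -3*0*1 = 0*1 = 0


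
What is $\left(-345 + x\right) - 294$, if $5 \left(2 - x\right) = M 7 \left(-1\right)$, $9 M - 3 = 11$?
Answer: $- \frac{28567}{45} \approx -634.82$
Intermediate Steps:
$M = \frac{14}{9}$ ($M = \frac{1}{3} + \frac{1}{9} \cdot 11 = \frac{1}{3} + \frac{11}{9} = \frac{14}{9} \approx 1.5556$)
$x = \frac{188}{45}$ ($x = 2 - \frac{\frac{14}{9} \cdot 7 \left(-1\right)}{5} = 2 - \frac{\frac{98}{9} \left(-1\right)}{5} = 2 - - \frac{98}{45} = 2 + \frac{98}{45} = \frac{188}{45} \approx 4.1778$)
$\left(-345 + x\right) - 294 = \left(-345 + \frac{188}{45}\right) - 294 = - \frac{15337}{45} - 294 = - \frac{28567}{45}$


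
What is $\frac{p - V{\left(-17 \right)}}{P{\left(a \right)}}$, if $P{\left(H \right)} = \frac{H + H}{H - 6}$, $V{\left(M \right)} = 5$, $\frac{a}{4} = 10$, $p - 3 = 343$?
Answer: $\frac{5797}{40} \approx 144.93$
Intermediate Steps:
$p = 346$ ($p = 3 + 343 = 346$)
$a = 40$ ($a = 4 \cdot 10 = 40$)
$P{\left(H \right)} = \frac{2 H}{-6 + H}$
$\frac{p - V{\left(-17 \right)}}{P{\left(a \right)}} = \frac{346 - 5}{2 \cdot 40 \frac{1}{-6 + 40}} = \frac{346 - 5}{2 \cdot 40 \cdot \frac{1}{34}} = \frac{341}{2 \cdot 40 \cdot \frac{1}{34}} = \frac{341}{\frac{40}{17}} = 341 \cdot \frac{17}{40} = \frac{5797}{40}$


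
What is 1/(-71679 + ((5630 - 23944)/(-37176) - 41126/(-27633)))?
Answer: -57071356/4090704672783 ≈ -1.3951e-5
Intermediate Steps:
1/(-71679 + ((5630 - 23944)/(-37176) - 41126/(-27633))) = 1/(-71679 + (-18314*(-1/37176) - 41126*(-1/27633))) = 1/(-71679 + (9157/18588 + 41126/27633)) = 1/(-71679 + 113053941/57071356) = 1/(-4090704672783/57071356) = -57071356/4090704672783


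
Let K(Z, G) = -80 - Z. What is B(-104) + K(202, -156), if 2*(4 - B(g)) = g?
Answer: -226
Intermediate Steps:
B(g) = 4 - g/2
B(-104) + K(202, -156) = (4 - ½*(-104)) + (-80 - 1*202) = (4 + 52) + (-80 - 202) = 56 - 282 = -226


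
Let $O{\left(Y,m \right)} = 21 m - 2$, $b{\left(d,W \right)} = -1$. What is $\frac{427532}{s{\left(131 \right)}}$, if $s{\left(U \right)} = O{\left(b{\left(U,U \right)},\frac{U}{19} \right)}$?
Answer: $\frac{8123108}{2713} \approx 2994.1$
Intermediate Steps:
$O{\left(Y,m \right)} = -2 + 21 m$
$s{\left(U \right)} = -2 + \frac{21 U}{19}$ ($s{\left(U \right)} = -2 + 21 \frac{U}{19} = -2 + \frac{21 U}{19}$)
$\frac{427532}{s{\left(131 \right)}} = \frac{427532}{-2 + \frac{21}{19} \cdot 131} = \frac{427532}{-2 + \frac{2751}{19}} = \frac{427532}{\frac{2713}{19}} = 427532 \cdot \frac{19}{2713} = \frac{8123108}{2713}$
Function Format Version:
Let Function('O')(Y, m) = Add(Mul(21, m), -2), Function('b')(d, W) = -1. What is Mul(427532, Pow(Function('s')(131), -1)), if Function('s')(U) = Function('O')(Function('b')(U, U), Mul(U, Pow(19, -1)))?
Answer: Rational(8123108, 2713) ≈ 2994.1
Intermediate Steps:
Function('O')(Y, m) = Add(-2, Mul(21, m))
Function('s')(U) = Add(-2, Mul(Rational(21, 19), U)) (Function('s')(U) = Add(-2, Mul(21, Mul(U, Pow(19, -1)))) = Add(-2, Mul(21, Mul(U, Rational(1, 19)))) = Add(-2, Mul(21, Mul(Rational(1, 19), U))) = Add(-2, Mul(Rational(21, 19), U)))
Mul(427532, Pow(Function('s')(131), -1)) = Mul(427532, Pow(Add(-2, Mul(Rational(21, 19), 131)), -1)) = Mul(427532, Pow(Add(-2, Rational(2751, 19)), -1)) = Mul(427532, Pow(Rational(2713, 19), -1)) = Mul(427532, Rational(19, 2713)) = Rational(8123108, 2713)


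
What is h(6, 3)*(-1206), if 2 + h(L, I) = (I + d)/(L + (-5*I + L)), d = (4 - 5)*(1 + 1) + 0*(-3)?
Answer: 2814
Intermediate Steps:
d = -2 (d = -1*2 + 0 = -2 + 0 = -2)
h(L, I) = -2 + (-2 + I)/(-5*I + 2*L) (h(L, I) = -2 + (I - 2)/(L + (-5*I + L)) = -2 + (-2 + I)/(L + (L - 5*I)) = -2 + (-2 + I)/(-5*I + 2*L))
h(6, 3)*(-1206) = ((2 - 11*3 + 4*6)/(-2*6 + 5*3))*(-1206) = ((2 - 33 + 24)/(-12 + 15))*(-1206) = (-7/3)*(-1206) = ((⅓)*(-7))*(-1206) = -7/3*(-1206) = 2814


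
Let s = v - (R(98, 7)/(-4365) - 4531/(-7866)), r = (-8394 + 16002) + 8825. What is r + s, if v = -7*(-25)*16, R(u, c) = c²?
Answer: 3190084027/165870 ≈ 19232.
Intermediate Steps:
r = 16433 (r = 7608 + 8825 = 16433)
v = 2800 (v = 175*16 = 2800)
s = 464342317/165870 (s = 2800 - (7²/(-4365) - 4531/(-7866)) = 2800 - (49*(-1/4365) - 4531*(-1/7866)) = 2800 - (-49/4365 + 197/342) = 2800 - 1*93683/165870 = 2800 - 93683/165870 = 464342317/165870 ≈ 2799.4)
r + s = 16433 + 464342317/165870 = 3190084027/165870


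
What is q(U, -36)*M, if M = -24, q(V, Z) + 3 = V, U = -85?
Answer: 2112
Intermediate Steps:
q(V, Z) = -3 + V
q(U, -36)*M = (-3 - 85)*(-24) = -88*(-24) = 2112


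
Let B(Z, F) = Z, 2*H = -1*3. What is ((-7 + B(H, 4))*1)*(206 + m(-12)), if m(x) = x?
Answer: -1649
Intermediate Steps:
H = -3/2 (H = (-1*3)/2 = (1/2)*(-3) = -3/2 ≈ -1.5000)
((-7 + B(H, 4))*1)*(206 + m(-12)) = ((-7 - 3/2)*1)*(206 - 12) = -17/2*1*194 = -17/2*194 = -1649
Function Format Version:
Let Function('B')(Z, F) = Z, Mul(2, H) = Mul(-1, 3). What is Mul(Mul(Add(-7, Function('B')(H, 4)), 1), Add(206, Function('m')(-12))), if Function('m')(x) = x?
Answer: -1649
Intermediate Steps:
H = Rational(-3, 2) (H = Mul(Rational(1, 2), Mul(-1, 3)) = Mul(Rational(1, 2), -3) = Rational(-3, 2) ≈ -1.5000)
Mul(Mul(Add(-7, Function('B')(H, 4)), 1), Add(206, Function('m')(-12))) = Mul(Mul(Add(-7, Rational(-3, 2)), 1), Add(206, -12)) = Mul(Mul(Rational(-17, 2), 1), 194) = Mul(Rational(-17, 2), 194) = -1649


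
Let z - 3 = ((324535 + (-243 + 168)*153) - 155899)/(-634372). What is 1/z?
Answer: 634372/1745955 ≈ 0.36334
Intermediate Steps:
z = 1745955/634372 (z = 3 + ((324535 + (-243 + 168)*153) - 155899)/(-634372) = 3 + ((324535 - 75*153) - 155899)*(-1/634372) = 3 + ((324535 - 11475) - 155899)*(-1/634372) = 3 + (313060 - 155899)*(-1/634372) = 3 + 157161*(-1/634372) = 3 - 157161/634372 = 1745955/634372 ≈ 2.7523)
1/z = 1/(1745955/634372) = 634372/1745955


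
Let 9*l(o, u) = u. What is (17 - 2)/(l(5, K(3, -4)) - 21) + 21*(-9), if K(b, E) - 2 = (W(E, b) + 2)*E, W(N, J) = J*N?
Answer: -9306/49 ≈ -189.92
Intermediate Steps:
K(b, E) = 2 + E*(2 + E*b) (K(b, E) = 2 + (b*E + 2)*E = 2 + (E*b + 2)*E = 2 + (2 + E*b)*E = 2 + E*(2 + E*b))
l(o, u) = u/9
(17 - 2)/(l(5, K(3, -4)) - 21) + 21*(-9) = (17 - 2)/((2 + 2*(-4) + 3*(-4)**2)/9 - 21) + 21*(-9) = 15/((2 - 8 + 3*16)/9 - 21) - 189 = 15/((2 - 8 + 48)/9 - 21) - 189 = 15/((1/9)*42 - 21) - 189 = 15/(14/3 - 21) - 189 = 15/(-49/3) - 189 = 15*(-3/49) - 189 = -45/49 - 189 = -9306/49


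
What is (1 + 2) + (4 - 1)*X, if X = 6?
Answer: 21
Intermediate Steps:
(1 + 2) + (4 - 1)*X = (1 + 2) + (4 - 1)*6 = 3 + 3*6 = 3 + 18 = 21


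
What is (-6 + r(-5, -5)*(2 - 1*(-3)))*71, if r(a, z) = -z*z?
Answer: -9301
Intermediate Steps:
r(a, z) = -z²
(-6 + r(-5, -5)*(2 - 1*(-3)))*71 = (-6 + (-1*(-5)²)*(2 - 1*(-3)))*71 = (-6 + (-1*25)*(2 + 3))*71 = (-6 - 25*5)*71 = (-6 - 125)*71 = -131*71 = -9301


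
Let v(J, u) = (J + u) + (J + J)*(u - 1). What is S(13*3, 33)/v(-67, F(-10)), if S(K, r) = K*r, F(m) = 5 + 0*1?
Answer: -99/46 ≈ -2.1522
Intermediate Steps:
F(m) = 5 (F(m) = 5 + 0 = 5)
v(J, u) = J + u + 2*J*(-1 + u) (v(J, u) = (J + u) + (2*J)*(-1 + u) = (J + u) + 2*J*(-1 + u) = J + u + 2*J*(-1 + u))
S(13*3, 33)/v(-67, F(-10)) = ((13*3)*33)/(5 - 1*(-67) + 2*(-67)*5) = (39*33)/(5 + 67 - 670) = 1287/(-598) = 1287*(-1/598) = -99/46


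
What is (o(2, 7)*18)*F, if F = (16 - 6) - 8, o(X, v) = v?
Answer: 252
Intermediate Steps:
F = 2 (F = 10 - 8 = 2)
(o(2, 7)*18)*F = (7*18)*2 = 126*2 = 252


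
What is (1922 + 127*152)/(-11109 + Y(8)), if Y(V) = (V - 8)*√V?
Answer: -21226/11109 ≈ -1.9107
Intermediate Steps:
Y(V) = √V*(-8 + V) (Y(V) = (-8 + V)*√V = √V*(-8 + V))
(1922 + 127*152)/(-11109 + Y(8)) = (1922 + 127*152)/(-11109 + √8*(-8 + 8)) = (1922 + 19304)/(-11109 + (2*√2)*0) = 21226/(-11109 + 0) = 21226/(-11109) = 21226*(-1/11109) = -21226/11109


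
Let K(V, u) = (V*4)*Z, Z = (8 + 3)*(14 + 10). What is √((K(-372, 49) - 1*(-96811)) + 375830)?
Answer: √79809 ≈ 282.50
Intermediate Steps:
Z = 264 (Z = 11*24 = 264)
K(V, u) = 1056*V (K(V, u) = (V*4)*264 = (4*V)*264 = 1056*V)
√((K(-372, 49) - 1*(-96811)) + 375830) = √((1056*(-372) - 1*(-96811)) + 375830) = √((-392832 + 96811) + 375830) = √(-296021 + 375830) = √79809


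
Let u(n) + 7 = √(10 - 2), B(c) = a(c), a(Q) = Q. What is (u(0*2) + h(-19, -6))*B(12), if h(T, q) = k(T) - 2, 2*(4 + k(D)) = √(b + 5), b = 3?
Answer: -156 + 36*√2 ≈ -105.09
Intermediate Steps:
k(D) = -4 + √2 (k(D) = -4 + √(3 + 5)/2 = -4 + √8/2 = -4 + (2*√2)/2 = -4 + √2)
B(c) = c
u(n) = -7 + 2*√2 (u(n) = -7 + √(10 - 2) = -7 + √8 = -7 + 2*√2)
h(T, q) = -6 + √2 (h(T, q) = (-4 + √2) - 2 = -6 + √2)
(u(0*2) + h(-19, -6))*B(12) = ((-7 + 2*√2) + (-6 + √2))*12 = (-13 + 3*√2)*12 = -156 + 36*√2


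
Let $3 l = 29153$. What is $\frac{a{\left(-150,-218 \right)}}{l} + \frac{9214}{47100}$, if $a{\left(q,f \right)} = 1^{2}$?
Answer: $\frac{134378521}{686553150} \approx 0.19573$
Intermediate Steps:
$l = \frac{29153}{3}$ ($l = \frac{1}{3} \cdot 29153 = \frac{29153}{3} \approx 9717.7$)
$a{\left(q,f \right)} = 1$
$\frac{a{\left(-150,-218 \right)}}{l} + \frac{9214}{47100} = 1 \frac{1}{\frac{29153}{3}} + \frac{9214}{47100} = 1 \cdot \frac{3}{29153} + 9214 \cdot \frac{1}{47100} = \frac{3}{29153} + \frac{4607}{23550} = \frac{134378521}{686553150}$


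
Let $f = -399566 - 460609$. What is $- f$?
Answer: $860175$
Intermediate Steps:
$f = -860175$
$- f = \left(-1\right) \left(-860175\right) = 860175$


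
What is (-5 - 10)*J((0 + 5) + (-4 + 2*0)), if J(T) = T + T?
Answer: -30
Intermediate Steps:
J(T) = 2*T
(-5 - 10)*J((0 + 5) + (-4 + 2*0)) = (-5 - 10)*(2*((0 + 5) + (-4 + 2*0))) = -30*(5 + (-4 + 0)) = -30*(5 - 4) = -30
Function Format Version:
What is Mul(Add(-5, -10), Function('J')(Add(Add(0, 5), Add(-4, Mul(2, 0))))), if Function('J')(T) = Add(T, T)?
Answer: -30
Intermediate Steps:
Function('J')(T) = Mul(2, T)
Mul(Add(-5, -10), Function('J')(Add(Add(0, 5), Add(-4, Mul(2, 0))))) = Mul(Add(-5, -10), Mul(2, Add(Add(0, 5), Add(-4, Mul(2, 0))))) = Mul(-15, Mul(2, Add(5, Add(-4, 0)))) = Mul(-15, Mul(2, Add(5, -4))) = Mul(-15, Mul(2, 1)) = Mul(-15, 2) = -30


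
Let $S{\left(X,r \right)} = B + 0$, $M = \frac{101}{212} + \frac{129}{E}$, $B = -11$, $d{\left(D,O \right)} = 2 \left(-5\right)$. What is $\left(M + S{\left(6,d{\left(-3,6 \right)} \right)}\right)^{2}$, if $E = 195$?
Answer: $\frac{18468538201}{189888400} \approx 97.26$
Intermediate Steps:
$d{\left(D,O \right)} = -10$
$M = \frac{15681}{13780}$ ($M = \frac{101}{212} + \frac{129}{195} = 101 \cdot \frac{1}{212} + 129 \cdot \frac{1}{195} = \frac{101}{212} + \frac{43}{65} = \frac{15681}{13780} \approx 1.138$)
$S{\left(X,r \right)} = -11$ ($S{\left(X,r \right)} = -11 + 0 = -11$)
$\left(M + S{\left(6,d{\left(-3,6 \right)} \right)}\right)^{2} = \left(\frac{15681}{13780} - 11\right)^{2} = \left(- \frac{135899}{13780}\right)^{2} = \frac{18468538201}{189888400}$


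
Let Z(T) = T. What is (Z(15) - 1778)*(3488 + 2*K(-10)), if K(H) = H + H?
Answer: -6078824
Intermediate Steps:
K(H) = 2*H
(Z(15) - 1778)*(3488 + 2*K(-10)) = (15 - 1778)*(3488 + 2*(2*(-10))) = -1763*(3488 + 2*(-20)) = -1763*(3488 - 40) = -1763*3448 = -6078824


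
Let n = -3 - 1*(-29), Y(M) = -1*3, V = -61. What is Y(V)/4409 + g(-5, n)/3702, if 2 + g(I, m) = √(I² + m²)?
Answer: -9962/8161059 + √701/3702 ≈ 0.0059312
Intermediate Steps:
Y(M) = -3
n = 26 (n = -3 + 29 = 26)
g(I, m) = -2 + √(I² + m²)
Y(V)/4409 + g(-5, n)/3702 = -3/4409 + (-2 + √((-5)² + 26²))/3702 = -3*1/4409 + (-2 + √(25 + 676))*(1/3702) = -3/4409 + (-2 + √701)*(1/3702) = -3/4409 + (-1/1851 + √701/3702) = -9962/8161059 + √701/3702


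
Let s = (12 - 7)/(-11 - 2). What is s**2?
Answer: 25/169 ≈ 0.14793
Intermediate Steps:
s = -5/13 (s = 5/(-13) = 5*(-1/13) = -5/13 ≈ -0.38462)
s**2 = (-5/13)**2 = 25/169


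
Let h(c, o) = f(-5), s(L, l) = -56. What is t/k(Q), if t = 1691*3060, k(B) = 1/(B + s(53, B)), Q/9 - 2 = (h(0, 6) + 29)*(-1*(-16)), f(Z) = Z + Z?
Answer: 13960693080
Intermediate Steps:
f(Z) = 2*Z
h(c, o) = -10 (h(c, o) = 2*(-5) = -10)
Q = 2754 (Q = 18 + 9*((-10 + 29)*(-1*(-16))) = 18 + 9*(19*16) = 18 + 9*304 = 18 + 2736 = 2754)
k(B) = 1/(-56 + B) (k(B) = 1/(B - 56) = 1/(-56 + B))
t = 5174460
t/k(Q) = 5174460/(1/(-56 + 2754)) = 5174460/(1/2698) = 5174460*2698 = 13960693080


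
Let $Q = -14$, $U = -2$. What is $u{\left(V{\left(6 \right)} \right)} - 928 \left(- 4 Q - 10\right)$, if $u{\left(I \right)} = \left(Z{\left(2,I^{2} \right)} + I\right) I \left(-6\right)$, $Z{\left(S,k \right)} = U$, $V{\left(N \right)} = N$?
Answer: $-42832$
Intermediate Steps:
$Z{\left(S,k \right)} = -2$
$u{\left(I \right)} = - 6 I \left(-2 + I\right)$ ($u{\left(I \right)} = \left(-2 + I\right) I \left(-6\right) = I \left(-2 + I\right) \left(-6\right) = - 6 I \left(-2 + I\right)$)
$u{\left(V{\left(6 \right)} \right)} - 928 \left(- 4 Q - 10\right) = 6 \cdot 6 \left(2 - 6\right) - 928 \left(\left(-4\right) \left(-14\right) - 10\right) = 6 \cdot 6 \left(2 - 6\right) - 928 \left(56 - 10\right) = 6 \cdot 6 \left(-4\right) - 42688 = -144 - 42688 = -42832$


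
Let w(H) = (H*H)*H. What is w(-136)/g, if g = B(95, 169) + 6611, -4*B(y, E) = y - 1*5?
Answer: -5030912/13177 ≈ -381.79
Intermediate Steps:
w(H) = H**3 (w(H) = H**2*H = H**3)
B(y, E) = 5/4 - y/4 (B(y, E) = -(y - 1*5)/4 = -(y - 5)/4 = -(-5 + y)/4 = 5/4 - y/4)
g = 13177/2 (g = (5/4 - 1/4*95) + 6611 = (5/4 - 95/4) + 6611 = -45/2 + 6611 = 13177/2 ≈ 6588.5)
w(-136)/g = (-136)**3/(13177/2) = -2515456*2/13177 = -5030912/13177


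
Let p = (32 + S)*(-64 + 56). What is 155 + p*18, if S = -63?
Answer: 4619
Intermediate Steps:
p = 248 (p = (32 - 63)*(-64 + 56) = -31*(-8) = 248)
155 + p*18 = 155 + 248*18 = 155 + 4464 = 4619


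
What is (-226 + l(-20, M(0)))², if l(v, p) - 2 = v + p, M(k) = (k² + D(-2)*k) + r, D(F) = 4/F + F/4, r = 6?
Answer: 56644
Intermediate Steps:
D(F) = 4/F + F/4 (D(F) = 4/F + F*(¼) = 4/F + F/4)
M(k) = 6 + k² - 5*k/2 (M(k) = (k² + (4/(-2) + (¼)*(-2))*k) + 6 = (k² + (4*(-½) - ½)*k) + 6 = (k² + (-2 - ½)*k) + 6 = (k² - 5*k/2) + 6 = 6 + k² - 5*k/2)
l(v, p) = 2 + p + v (l(v, p) = 2 + (v + p) = 2 + (p + v) = 2 + p + v)
(-226 + l(-20, M(0)))² = (-226 + (2 + (6 + 0² - 5/2*0) - 20))² = (-226 + (2 + (6 + 0 + 0) - 20))² = (-226 + (2 + 6 - 20))² = (-226 - 12)² = (-238)² = 56644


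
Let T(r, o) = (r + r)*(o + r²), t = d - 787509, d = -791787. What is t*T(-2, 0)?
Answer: 25268736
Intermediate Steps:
t = -1579296 (t = -791787 - 787509 = -1579296)
T(r, o) = 2*r*(o + r²) (T(r, o) = (2*r)*(o + r²) = 2*r*(o + r²))
t*T(-2, 0) = -3158592*(-2)*(0 + (-2)²) = -3158592*(-2)*(0 + 4) = -3158592*(-2)*4 = -1579296*(-16) = 25268736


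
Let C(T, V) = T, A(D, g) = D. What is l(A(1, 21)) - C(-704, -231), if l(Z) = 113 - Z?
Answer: 816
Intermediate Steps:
l(A(1, 21)) - C(-704, -231) = (113 - 1*1) - 1*(-704) = (113 - 1) + 704 = 112 + 704 = 816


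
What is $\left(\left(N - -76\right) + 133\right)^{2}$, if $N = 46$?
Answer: $65025$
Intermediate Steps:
$\left(\left(N - -76\right) + 133\right)^{2} = \left(\left(46 - -76\right) + 133\right)^{2} = \left(\left(46 + 76\right) + 133\right)^{2} = \left(122 + 133\right)^{2} = 255^{2} = 65025$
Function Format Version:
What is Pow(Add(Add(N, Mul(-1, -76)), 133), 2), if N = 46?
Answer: 65025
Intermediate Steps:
Pow(Add(Add(N, Mul(-1, -76)), 133), 2) = Pow(Add(Add(46, Mul(-1, -76)), 133), 2) = Pow(Add(Add(46, 76), 133), 2) = Pow(Add(122, 133), 2) = Pow(255, 2) = 65025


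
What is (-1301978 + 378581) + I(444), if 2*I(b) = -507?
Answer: -1847301/2 ≈ -9.2365e+5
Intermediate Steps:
I(b) = -507/2 (I(b) = (½)*(-507) = -507/2)
(-1301978 + 378581) + I(444) = (-1301978 + 378581) - 507/2 = -923397 - 507/2 = -1847301/2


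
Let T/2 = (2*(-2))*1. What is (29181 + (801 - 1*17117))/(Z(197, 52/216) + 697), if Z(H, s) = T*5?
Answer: 12865/657 ≈ 19.581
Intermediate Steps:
T = -8 (T = 2*((2*(-2))*1) = 2*(-4*1) = 2*(-4) = -8)
Z(H, s) = -40 (Z(H, s) = -8*5 = -40)
(29181 + (801 - 1*17117))/(Z(197, 52/216) + 697) = (29181 + (801 - 1*17117))/(-40 + 697) = (29181 + (801 - 17117))/657 = (29181 - 16316)*(1/657) = 12865*(1/657) = 12865/657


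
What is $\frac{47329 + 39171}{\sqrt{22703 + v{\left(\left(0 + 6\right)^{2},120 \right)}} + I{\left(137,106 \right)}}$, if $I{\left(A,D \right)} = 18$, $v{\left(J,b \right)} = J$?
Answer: $- \frac{311400}{4483} + \frac{17300 \sqrt{22739}}{4483} \approx 512.46$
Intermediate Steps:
$\frac{47329 + 39171}{\sqrt{22703 + v{\left(\left(0 + 6\right)^{2},120 \right)}} + I{\left(137,106 \right)}} = \frac{47329 + 39171}{\sqrt{22703 + \left(0 + 6\right)^{2}} + 18} = \frac{86500}{\sqrt{22703 + 6^{2}} + 18} = \frac{86500}{\sqrt{22703 + 36} + 18} = \frac{86500}{\sqrt{22739} + 18} = \frac{86500}{18 + \sqrt{22739}}$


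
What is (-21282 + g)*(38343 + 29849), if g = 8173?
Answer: -893928928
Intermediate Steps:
(-21282 + g)*(38343 + 29849) = (-21282 + 8173)*(38343 + 29849) = -13109*68192 = -893928928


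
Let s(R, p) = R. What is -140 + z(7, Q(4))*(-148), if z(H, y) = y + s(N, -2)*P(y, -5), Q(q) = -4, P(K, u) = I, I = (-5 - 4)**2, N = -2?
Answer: 24428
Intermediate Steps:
I = 81 (I = (-9)**2 = 81)
P(K, u) = 81
z(H, y) = -162 + y (z(H, y) = y - 2*81 = y - 162 = -162 + y)
-140 + z(7, Q(4))*(-148) = -140 + (-162 - 4)*(-148) = -140 - 166*(-148) = -140 + 24568 = 24428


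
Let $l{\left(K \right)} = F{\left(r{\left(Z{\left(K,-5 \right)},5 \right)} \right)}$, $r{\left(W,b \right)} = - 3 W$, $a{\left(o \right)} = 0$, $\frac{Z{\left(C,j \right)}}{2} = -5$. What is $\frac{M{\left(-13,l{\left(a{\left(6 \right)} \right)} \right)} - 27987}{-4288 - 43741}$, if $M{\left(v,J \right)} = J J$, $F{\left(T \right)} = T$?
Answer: $\frac{27087}{48029} \approx 0.56397$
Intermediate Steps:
$Z{\left(C,j \right)} = -10$ ($Z{\left(C,j \right)} = 2 \left(-5\right) = -10$)
$l{\left(K \right)} = 30$ ($l{\left(K \right)} = \left(-3\right) \left(-10\right) = 30$)
$M{\left(v,J \right)} = J^{2}$
$\frac{M{\left(-13,l{\left(a{\left(6 \right)} \right)} \right)} - 27987}{-4288 - 43741} = \frac{30^{2} - 27987}{-4288 - 43741} = \frac{900 - 27987}{-48029} = \left(-27087\right) \left(- \frac{1}{48029}\right) = \frac{27087}{48029}$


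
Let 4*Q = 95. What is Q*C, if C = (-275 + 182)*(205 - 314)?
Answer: 963015/4 ≈ 2.4075e+5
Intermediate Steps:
Q = 95/4 (Q = (¼)*95 = 95/4 ≈ 23.750)
C = 10137 (C = -93*(-109) = 10137)
Q*C = (95/4)*10137 = 963015/4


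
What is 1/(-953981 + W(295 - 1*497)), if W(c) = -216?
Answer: -1/954197 ≈ -1.0480e-6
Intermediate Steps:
1/(-953981 + W(295 - 1*497)) = 1/(-953981 - 216) = 1/(-954197) = -1/954197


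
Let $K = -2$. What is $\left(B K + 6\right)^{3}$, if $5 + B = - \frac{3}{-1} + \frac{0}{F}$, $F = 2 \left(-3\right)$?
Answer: $1000$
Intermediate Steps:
$F = -6$
$B = -2$ ($B = -5 + \left(- \frac{3}{-1} + \frac{0}{-6}\right) = -5 + \left(\left(-3\right) \left(-1\right) + 0 \left(- \frac{1}{6}\right)\right) = -5 + \left(3 + 0\right) = -5 + 3 = -2$)
$\left(B K + 6\right)^{3} = \left(\left(-2\right) \left(-2\right) + 6\right)^{3} = \left(4 + 6\right)^{3} = 10^{3} = 1000$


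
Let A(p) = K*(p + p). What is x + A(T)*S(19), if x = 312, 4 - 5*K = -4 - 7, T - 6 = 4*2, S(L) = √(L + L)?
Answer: 312 + 84*√38 ≈ 829.81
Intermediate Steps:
S(L) = √2*√L (S(L) = √(2*L) = √2*√L)
T = 14 (T = 6 + 4*2 = 6 + 8 = 14)
K = 3 (K = ⅘ - (-4 - 7)/5 = ⅘ - ⅕*(-11) = ⅘ + 11/5 = 3)
A(p) = 6*p (A(p) = 3*(p + p) = 3*(2*p) = 6*p)
x + A(T)*S(19) = 312 + (6*14)*(√2*√19) = 312 + 84*√38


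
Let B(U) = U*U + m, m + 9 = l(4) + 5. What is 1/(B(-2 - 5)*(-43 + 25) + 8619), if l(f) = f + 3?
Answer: 1/7683 ≈ 0.00013016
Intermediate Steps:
l(f) = 3 + f
m = 3 (m = -9 + ((3 + 4) + 5) = -9 + (7 + 5) = -9 + 12 = 3)
B(U) = 3 + U² (B(U) = U*U + 3 = U² + 3 = 3 + U²)
1/(B(-2 - 5)*(-43 + 25) + 8619) = 1/((3 + (-2 - 5)²)*(-43 + 25) + 8619) = 1/((3 + (-7)²)*(-18) + 8619) = 1/((3 + 49)*(-18) + 8619) = 1/(52*(-18) + 8619) = 1/(-936 + 8619) = 1/7683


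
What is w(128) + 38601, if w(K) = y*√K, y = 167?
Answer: 38601 + 1336*√2 ≈ 40490.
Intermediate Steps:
w(K) = 167*√K
w(128) + 38601 = 167*√128 + 38601 = 167*(8*√2) + 38601 = 1336*√2 + 38601 = 38601 + 1336*√2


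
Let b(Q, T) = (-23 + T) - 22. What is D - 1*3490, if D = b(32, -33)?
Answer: -3568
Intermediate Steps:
b(Q, T) = -45 + T
D = -78 (D = -45 - 33 = -78)
D - 1*3490 = -78 - 1*3490 = -78 - 3490 = -3568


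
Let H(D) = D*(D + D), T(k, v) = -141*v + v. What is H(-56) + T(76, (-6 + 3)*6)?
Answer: 8792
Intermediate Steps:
T(k, v) = -140*v
H(D) = 2*D**2 (H(D) = D*(2*D) = 2*D**2)
H(-56) + T(76, (-6 + 3)*6) = 2*(-56)**2 - 140*(-6 + 3)*6 = 2*3136 - (-420)*6 = 6272 - 140*(-18) = 6272 + 2520 = 8792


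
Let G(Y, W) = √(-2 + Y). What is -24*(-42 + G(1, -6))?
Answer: 1008 - 24*I ≈ 1008.0 - 24.0*I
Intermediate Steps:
-24*(-42 + G(1, -6)) = -24*(-42 + √(-2 + 1)) = -24*(-42 + √(-1)) = -24*(-42 + I) = 1008 - 24*I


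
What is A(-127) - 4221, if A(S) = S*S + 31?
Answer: 11939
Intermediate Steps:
A(S) = 31 + S**2 (A(S) = S**2 + 31 = 31 + S**2)
A(-127) - 4221 = (31 + (-127)**2) - 4221 = (31 + 16129) - 4221 = 16160 - 4221 = 11939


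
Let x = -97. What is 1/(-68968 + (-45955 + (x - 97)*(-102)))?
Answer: -1/95135 ≈ -1.0511e-5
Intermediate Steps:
1/(-68968 + (-45955 + (x - 97)*(-102))) = 1/(-68968 + (-45955 + (-97 - 97)*(-102))) = 1/(-68968 + (-45955 - 194*(-102))) = 1/(-68968 + (-45955 + 19788)) = 1/(-68968 - 26167) = 1/(-95135) = -1/95135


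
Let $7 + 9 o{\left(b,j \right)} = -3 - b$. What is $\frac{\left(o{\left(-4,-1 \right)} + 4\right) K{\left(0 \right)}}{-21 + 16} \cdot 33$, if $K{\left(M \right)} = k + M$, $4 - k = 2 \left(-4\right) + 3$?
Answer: $-198$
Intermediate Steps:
$o{\left(b,j \right)} = - \frac{10}{9} - \frac{b}{9}$ ($o{\left(b,j \right)} = - \frac{7}{9} + \frac{-3 - b}{9} = - \frac{7}{9} - \left(\frac{1}{3} + \frac{b}{9}\right) = - \frac{10}{9} - \frac{b}{9}$)
$k = 9$ ($k = 4 - \left(2 \left(-4\right) + 3\right) = 4 - \left(-8 + 3\right) = 4 - -5 = 4 + 5 = 9$)
$K{\left(M \right)} = 9 + M$
$\frac{\left(o{\left(-4,-1 \right)} + 4\right) K{\left(0 \right)}}{-21 + 16} \cdot 33 = \frac{\left(\left(- \frac{10}{9} - - \frac{4}{9}\right) + 4\right) \left(9 + 0\right)}{-21 + 16} \cdot 33 = \frac{\left(\left(- \frac{10}{9} + \frac{4}{9}\right) + 4\right) 9}{-5} \cdot 33 = \left(- \frac{2}{3} + 4\right) 9 \left(- \frac{1}{5}\right) 33 = \frac{10}{3} \cdot 9 \left(- \frac{1}{5}\right) 33 = 30 \left(- \frac{1}{5}\right) 33 = \left(-6\right) 33 = -198$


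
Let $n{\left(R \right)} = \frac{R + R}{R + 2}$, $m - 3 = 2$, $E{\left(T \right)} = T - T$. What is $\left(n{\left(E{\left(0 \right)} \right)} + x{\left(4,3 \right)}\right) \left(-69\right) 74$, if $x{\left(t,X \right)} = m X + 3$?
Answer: $-91908$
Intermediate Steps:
$E{\left(T \right)} = 0$
$m = 5$ ($m = 3 + 2 = 5$)
$n{\left(R \right)} = \frac{2 R}{2 + R}$
$x{\left(t,X \right)} = 3 + 5 X$ ($x{\left(t,X \right)} = 5 X + 3 = 3 + 5 X$)
$\left(n{\left(E{\left(0 \right)} \right)} + x{\left(4,3 \right)}\right) \left(-69\right) 74 = \left(2 \cdot 0 \frac{1}{2 + 0} + \left(3 + 5 \cdot 3\right)\right) \left(-69\right) 74 = \left(2 \cdot 0 \cdot \frac{1}{2} + \left(3 + 15\right)\right) \left(-69\right) 74 = \left(2 \cdot 0 \cdot \frac{1}{2} + 18\right) \left(-69\right) 74 = \left(0 + 18\right) \left(-69\right) 74 = 18 \left(-69\right) 74 = \left(-1242\right) 74 = -91908$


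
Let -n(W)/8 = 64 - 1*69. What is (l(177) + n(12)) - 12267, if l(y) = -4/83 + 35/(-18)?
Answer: -18270115/1494 ≈ -12229.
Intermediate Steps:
l(y) = -2977/1494 (l(y) = -4*1/83 + 35*(-1/18) = -4/83 - 35/18 = -2977/1494)
n(W) = 40 (n(W) = -8*(64 - 1*69) = -8*(64 - 69) = -8*(-5) = 40)
(l(177) + n(12)) - 12267 = (-2977/1494 + 40) - 12267 = 56783/1494 - 12267 = -18270115/1494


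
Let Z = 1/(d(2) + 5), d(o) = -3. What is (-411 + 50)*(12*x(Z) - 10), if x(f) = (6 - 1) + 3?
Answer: -31046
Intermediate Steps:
Z = ½ (Z = 1/(-3 + 5) = 1/2 = ½ ≈ 0.50000)
x(f) = 8 (x(f) = 5 + 3 = 8)
(-411 + 50)*(12*x(Z) - 10) = (-411 + 50)*(12*8 - 10) = -361*(96 - 10) = -361*86 = -31046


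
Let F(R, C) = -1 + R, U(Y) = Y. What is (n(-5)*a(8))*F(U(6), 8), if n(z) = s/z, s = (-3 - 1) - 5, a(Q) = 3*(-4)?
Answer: -108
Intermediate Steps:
a(Q) = -12
s = -9 (s = -4 - 5 = -9)
n(z) = -9/z
(n(-5)*a(8))*F(U(6), 8) = (-9/(-5)*(-12))*(-1 + 6) = (-9*(-1/5)*(-12))*5 = ((9/5)*(-12))*5 = -108/5*5 = -108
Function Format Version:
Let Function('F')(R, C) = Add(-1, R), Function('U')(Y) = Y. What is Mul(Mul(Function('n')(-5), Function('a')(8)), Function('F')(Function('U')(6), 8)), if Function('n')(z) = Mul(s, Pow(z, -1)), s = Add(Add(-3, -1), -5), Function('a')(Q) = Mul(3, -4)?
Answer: -108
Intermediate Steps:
Function('a')(Q) = -12
s = -9 (s = Add(-4, -5) = -9)
Function('n')(z) = Mul(-9, Pow(z, -1))
Mul(Mul(Function('n')(-5), Function('a')(8)), Function('F')(Function('U')(6), 8)) = Mul(Mul(Mul(-9, Pow(-5, -1)), -12), Add(-1, 6)) = Mul(Mul(Mul(-9, Rational(-1, 5)), -12), 5) = Mul(Mul(Rational(9, 5), -12), 5) = Mul(Rational(-108, 5), 5) = -108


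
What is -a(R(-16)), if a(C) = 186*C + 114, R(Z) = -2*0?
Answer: -114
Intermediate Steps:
R(Z) = 0
a(C) = 114 + 186*C
-a(R(-16)) = -(114 + 186*0) = -(114 + 0) = -1*114 = -114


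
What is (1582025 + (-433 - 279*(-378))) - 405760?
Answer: 1281294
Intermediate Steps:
(1582025 + (-433 - 279*(-378))) - 405760 = (1582025 + (-433 + 105462)) - 405760 = (1582025 + 105029) - 405760 = 1687054 - 405760 = 1281294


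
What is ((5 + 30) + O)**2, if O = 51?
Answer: 7396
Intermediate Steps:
((5 + 30) + O)**2 = ((5 + 30) + 51)**2 = (35 + 51)**2 = 86**2 = 7396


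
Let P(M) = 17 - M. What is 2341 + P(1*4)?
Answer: 2354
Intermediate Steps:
2341 + P(1*4) = 2341 + (17 - 4) = 2341 + 13 = 2354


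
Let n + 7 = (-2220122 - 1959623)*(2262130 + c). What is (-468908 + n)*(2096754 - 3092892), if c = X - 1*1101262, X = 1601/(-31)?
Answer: 149828540357080625040/31 ≈ 4.8332e+18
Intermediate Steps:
X = -1601/31 (X = 1601*(-1/31) = -1601/31 ≈ -51.645)
c = -34140723/31 (c = -1601/31 - 1*1101262 = -1601/31 - 1101262 = -34140723/31 ≈ -1.1013e+6)
n = -150409407006932/31 (n = -7 + (-2220122 - 1959623)*(2262130 - 34140723/31) = -7 - 4179745*35985307/31 = -7 - 150409407006715/31 = -150409407006932/31 ≈ -4.8519e+12)
(-468908 + n)*(2096754 - 3092892) = (-468908 - 150409407006932/31)*(2096754 - 3092892) = -150409421543080/31*(-996138) = 149828540357080625040/31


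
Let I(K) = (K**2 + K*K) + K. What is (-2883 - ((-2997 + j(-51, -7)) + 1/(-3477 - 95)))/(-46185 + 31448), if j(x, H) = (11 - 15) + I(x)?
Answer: 17977875/52640564 ≈ 0.34152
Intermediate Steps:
I(K) = K + 2*K**2 (I(K) = (K**2 + K**2) + K = 2*K**2 + K = K + 2*K**2)
j(x, H) = -4 + x*(1 + 2*x) (j(x, H) = (11 - 15) + x*(1 + 2*x) = -4 + x*(1 + 2*x))
(-2883 - ((-2997 + j(-51, -7)) + 1/(-3477 - 95)))/(-46185 + 31448) = (-2883 - ((-2997 + (-4 - 51*(1 + 2*(-51)))) + 1/(-3477 - 95)))/(-46185 + 31448) = (-2883 - ((-2997 + (-4 - 51*(1 - 102))) + 1/(-3572)))/(-14737) = (-2883 - ((-2997 + (-4 - 51*(-101))) - 1/3572))*(-1/14737) = (-2883 - ((-2997 + (-4 + 5151)) - 1/3572))*(-1/14737) = (-2883 - ((-2997 + 5147) - 1/3572))*(-1/14737) = (-2883 - (2150 - 1/3572))*(-1/14737) = (-2883 - 1*7679799/3572)*(-1/14737) = (-2883 - 7679799/3572)*(-1/14737) = -17977875/3572*(-1/14737) = 17977875/52640564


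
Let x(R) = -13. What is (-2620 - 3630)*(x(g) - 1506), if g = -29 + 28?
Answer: 9493750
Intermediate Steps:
g = -1
(-2620 - 3630)*(x(g) - 1506) = (-2620 - 3630)*(-13 - 1506) = -6250*(-1519) = 9493750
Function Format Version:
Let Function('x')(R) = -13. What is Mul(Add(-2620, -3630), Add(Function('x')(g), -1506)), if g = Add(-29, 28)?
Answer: 9493750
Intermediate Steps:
g = -1
Mul(Add(-2620, -3630), Add(Function('x')(g), -1506)) = Mul(Add(-2620, -3630), Add(-13, -1506)) = Mul(-6250, -1519) = 9493750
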